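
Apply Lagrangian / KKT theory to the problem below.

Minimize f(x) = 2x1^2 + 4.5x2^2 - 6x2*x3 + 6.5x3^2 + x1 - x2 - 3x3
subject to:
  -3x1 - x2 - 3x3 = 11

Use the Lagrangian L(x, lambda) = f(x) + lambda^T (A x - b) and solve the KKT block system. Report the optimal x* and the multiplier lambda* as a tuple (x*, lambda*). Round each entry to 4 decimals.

Form the Lagrangian:
  L(x, lambda) = (1/2) x^T Q x + c^T x + lambda^T (A x - b)
Stationarity (grad_x L = 0): Q x + c + A^T lambda = 0.
Primal feasibility: A x = b.

This gives the KKT block system:
  [ Q   A^T ] [ x     ]   [-c ]
  [ A    0  ] [ lambda ] = [ b ]

Solving the linear system:
  x*      = (-2.5564, -0.7942, -0.8455)
  lambda* = (-3.0753)
  f(x*)   = 17.301

x* = (-2.5564, -0.7942, -0.8455), lambda* = (-3.0753)


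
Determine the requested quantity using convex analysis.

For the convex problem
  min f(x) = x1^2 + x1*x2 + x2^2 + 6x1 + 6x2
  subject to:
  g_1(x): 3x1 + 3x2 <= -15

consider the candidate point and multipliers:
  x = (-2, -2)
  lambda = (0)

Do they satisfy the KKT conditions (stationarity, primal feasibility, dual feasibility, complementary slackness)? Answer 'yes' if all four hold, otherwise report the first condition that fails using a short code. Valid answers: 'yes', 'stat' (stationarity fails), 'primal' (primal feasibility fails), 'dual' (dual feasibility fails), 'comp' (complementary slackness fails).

Gradient of f: grad f(x) = Q x + c = (0, 0)
Constraint values g_i(x) = a_i^T x - b_i:
  g_1((-2, -2)) = 3
Stationarity residual: grad f(x) + sum_i lambda_i a_i = (0, 0)
  -> stationarity OK
Primal feasibility (all g_i <= 0): FAILS
Dual feasibility (all lambda_i >= 0): OK
Complementary slackness (lambda_i * g_i(x) = 0 for all i): OK

Verdict: the first failing condition is primal_feasibility -> primal.

primal


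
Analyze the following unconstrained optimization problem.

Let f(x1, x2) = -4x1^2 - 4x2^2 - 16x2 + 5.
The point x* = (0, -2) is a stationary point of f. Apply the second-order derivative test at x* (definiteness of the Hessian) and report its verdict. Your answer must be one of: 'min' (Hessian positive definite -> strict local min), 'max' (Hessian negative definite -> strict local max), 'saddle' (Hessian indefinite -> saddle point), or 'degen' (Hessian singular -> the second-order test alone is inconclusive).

Compute the Hessian H = grad^2 f:
  H = [[-8, 0], [0, -8]]
Verify stationarity: grad f(x*) = H x* + g = (0, 0).
Eigenvalues of H: -8, -8.
Both eigenvalues < 0, so H is negative definite -> x* is a strict local max.

max


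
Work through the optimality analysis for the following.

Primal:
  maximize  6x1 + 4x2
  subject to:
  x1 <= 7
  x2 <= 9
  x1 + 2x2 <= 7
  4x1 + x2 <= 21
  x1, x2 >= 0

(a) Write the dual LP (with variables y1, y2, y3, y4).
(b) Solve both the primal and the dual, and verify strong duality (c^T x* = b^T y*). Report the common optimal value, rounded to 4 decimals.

The standard primal-dual pair for 'max c^T x s.t. A x <= b, x >= 0' is:
  Dual:  min b^T y  s.t.  A^T y >= c,  y >= 0.

So the dual LP is:
  minimize  7y1 + 9y2 + 7y3 + 21y4
  subject to:
    y1 + y3 + 4y4 >= 6
    y2 + 2y3 + y4 >= 4
    y1, y2, y3, y4 >= 0

Solving the primal: x* = (5, 1).
  primal value c^T x* = 34.
Solving the dual: y* = (0, 0, 1.4286, 1.1429).
  dual value b^T y* = 34.
Strong duality: c^T x* = b^T y*. Confirmed.

34


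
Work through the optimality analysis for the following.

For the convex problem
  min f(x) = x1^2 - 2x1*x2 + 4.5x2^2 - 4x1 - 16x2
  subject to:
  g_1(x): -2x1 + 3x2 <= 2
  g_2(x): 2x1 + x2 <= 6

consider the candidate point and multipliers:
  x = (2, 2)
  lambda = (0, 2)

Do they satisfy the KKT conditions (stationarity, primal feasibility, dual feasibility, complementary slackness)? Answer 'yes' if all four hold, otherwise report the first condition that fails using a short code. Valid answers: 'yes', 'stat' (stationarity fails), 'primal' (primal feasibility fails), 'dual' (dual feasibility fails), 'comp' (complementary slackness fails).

Gradient of f: grad f(x) = Q x + c = (-4, -2)
Constraint values g_i(x) = a_i^T x - b_i:
  g_1((2, 2)) = 0
  g_2((2, 2)) = 0
Stationarity residual: grad f(x) + sum_i lambda_i a_i = (0, 0)
  -> stationarity OK
Primal feasibility (all g_i <= 0): OK
Dual feasibility (all lambda_i >= 0): OK
Complementary slackness (lambda_i * g_i(x) = 0 for all i): OK

Verdict: yes, KKT holds.

yes


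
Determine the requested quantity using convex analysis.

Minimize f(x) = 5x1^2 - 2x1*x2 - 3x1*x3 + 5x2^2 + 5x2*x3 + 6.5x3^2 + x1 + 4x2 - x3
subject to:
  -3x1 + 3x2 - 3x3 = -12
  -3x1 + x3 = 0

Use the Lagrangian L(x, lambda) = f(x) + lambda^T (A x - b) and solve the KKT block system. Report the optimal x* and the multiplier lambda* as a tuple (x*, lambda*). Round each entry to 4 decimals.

Form the Lagrangian:
  L(x, lambda) = (1/2) x^T Q x + c^T x + lambda^T (A x - b)
Stationarity (grad_x L = 0): Q x + c + A^T lambda = 0.
Primal feasibility: A x = b.

This gives the KKT block system:
  [ Q   A^T ] [ x     ]   [-c ]
  [ A    0  ] [ lambda ] = [ b ]

Solving the linear system:
  x*      = (0.5308, -1.8767, 1.5925)
  lambda* = (2.622, -0.8606)
  f(x*)   = 11.4477

x* = (0.5308, -1.8767, 1.5925), lambda* = (2.622, -0.8606)


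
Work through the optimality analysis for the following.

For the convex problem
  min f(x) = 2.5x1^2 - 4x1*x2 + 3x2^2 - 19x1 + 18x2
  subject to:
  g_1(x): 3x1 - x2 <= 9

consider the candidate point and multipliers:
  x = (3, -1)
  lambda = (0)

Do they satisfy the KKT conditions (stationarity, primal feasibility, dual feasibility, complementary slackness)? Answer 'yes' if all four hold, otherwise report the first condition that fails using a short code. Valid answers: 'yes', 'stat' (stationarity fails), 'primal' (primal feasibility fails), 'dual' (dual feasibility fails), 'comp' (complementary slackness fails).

Gradient of f: grad f(x) = Q x + c = (0, 0)
Constraint values g_i(x) = a_i^T x - b_i:
  g_1((3, -1)) = 1
Stationarity residual: grad f(x) + sum_i lambda_i a_i = (0, 0)
  -> stationarity OK
Primal feasibility (all g_i <= 0): FAILS
Dual feasibility (all lambda_i >= 0): OK
Complementary slackness (lambda_i * g_i(x) = 0 for all i): OK

Verdict: the first failing condition is primal_feasibility -> primal.

primal


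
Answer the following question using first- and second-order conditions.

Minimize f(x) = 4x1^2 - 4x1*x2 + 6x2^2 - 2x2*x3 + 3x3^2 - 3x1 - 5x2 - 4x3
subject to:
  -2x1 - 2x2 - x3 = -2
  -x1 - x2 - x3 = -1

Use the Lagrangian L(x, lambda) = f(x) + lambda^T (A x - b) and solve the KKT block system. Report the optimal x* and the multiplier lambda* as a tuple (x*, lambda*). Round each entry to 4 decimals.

Form the Lagrangian:
  L(x, lambda) = (1/2) x^T Q x + c^T x + lambda^T (A x - b)
Stationarity (grad_x L = 0): Q x + c + A^T lambda = 0.
Primal feasibility: A x = b.

This gives the KKT block system:
  [ Q   A^T ] [ x     ]   [-c ]
  [ A    0  ] [ lambda ] = [ b ]

Solving the linear system:
  x*      = (0.5, 0.5, 0)
  lambda* = (4, -9)
  f(x*)   = -2.5

x* = (0.5, 0.5, 0), lambda* = (4, -9)


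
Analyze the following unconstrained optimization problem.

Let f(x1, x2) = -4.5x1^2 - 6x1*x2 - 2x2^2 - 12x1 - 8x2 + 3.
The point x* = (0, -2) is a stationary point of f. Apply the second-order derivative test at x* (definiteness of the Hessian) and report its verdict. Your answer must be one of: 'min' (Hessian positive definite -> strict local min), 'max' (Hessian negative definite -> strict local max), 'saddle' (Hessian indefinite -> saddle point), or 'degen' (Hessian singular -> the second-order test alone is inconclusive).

Compute the Hessian H = grad^2 f:
  H = [[-9, -6], [-6, -4]]
Verify stationarity: grad f(x*) = H x* + g = (0, 0).
Eigenvalues of H: -13, 0.
H has a zero eigenvalue (singular; negative semidefinite but not definite), so H is neither positive definite, negative definite, nor indefinite. The second-order test alone is inconclusive -> degen.
(Indeed, f is constant along the null direction of H through x*, so x* is not a strict local extremum.)

degen


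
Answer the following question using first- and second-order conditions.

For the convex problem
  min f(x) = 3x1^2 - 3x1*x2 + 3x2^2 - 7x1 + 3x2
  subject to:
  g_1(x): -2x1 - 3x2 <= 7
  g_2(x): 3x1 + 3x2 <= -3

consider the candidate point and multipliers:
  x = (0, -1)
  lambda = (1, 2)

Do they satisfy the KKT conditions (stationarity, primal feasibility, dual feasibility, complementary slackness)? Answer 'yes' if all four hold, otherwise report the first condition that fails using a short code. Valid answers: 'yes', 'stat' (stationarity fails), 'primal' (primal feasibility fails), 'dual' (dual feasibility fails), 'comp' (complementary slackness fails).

Gradient of f: grad f(x) = Q x + c = (-4, -3)
Constraint values g_i(x) = a_i^T x - b_i:
  g_1((0, -1)) = -4
  g_2((0, -1)) = 0
Stationarity residual: grad f(x) + sum_i lambda_i a_i = (0, 0)
  -> stationarity OK
Primal feasibility (all g_i <= 0): OK
Dual feasibility (all lambda_i >= 0): OK
Complementary slackness (lambda_i * g_i(x) = 0 for all i): FAILS

Verdict: the first failing condition is complementary_slackness -> comp.

comp


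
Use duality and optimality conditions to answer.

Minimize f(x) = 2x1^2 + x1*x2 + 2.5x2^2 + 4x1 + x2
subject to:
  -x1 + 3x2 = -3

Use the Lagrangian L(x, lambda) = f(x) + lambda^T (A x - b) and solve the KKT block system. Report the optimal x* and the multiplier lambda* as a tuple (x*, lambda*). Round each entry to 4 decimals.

Form the Lagrangian:
  L(x, lambda) = (1/2) x^T Q x + c^T x + lambda^T (A x - b)
Stationarity (grad_x L = 0): Q x + c + A^T lambda = 0.
Primal feasibility: A x = b.

This gives the KKT block system:
  [ Q   A^T ] [ x     ]   [-c ]
  [ A    0  ] [ lambda ] = [ b ]

Solving the linear system:
  x*      = (-0.3191, -1.1064)
  lambda* = (1.617)
  f(x*)   = 1.234

x* = (-0.3191, -1.1064), lambda* = (1.617)


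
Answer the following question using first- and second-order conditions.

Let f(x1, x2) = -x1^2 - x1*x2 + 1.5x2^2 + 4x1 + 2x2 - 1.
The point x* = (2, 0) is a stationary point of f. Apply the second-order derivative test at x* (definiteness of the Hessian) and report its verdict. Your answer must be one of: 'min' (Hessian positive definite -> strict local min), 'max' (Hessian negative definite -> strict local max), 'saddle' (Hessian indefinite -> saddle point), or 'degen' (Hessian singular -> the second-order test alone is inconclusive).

Compute the Hessian H = grad^2 f:
  H = [[-2, -1], [-1, 3]]
Verify stationarity: grad f(x*) = H x* + g = (0, 0).
Eigenvalues of H: -2.1926, 3.1926.
Eigenvalues have mixed signs, so H is indefinite -> x* is a saddle point.

saddle


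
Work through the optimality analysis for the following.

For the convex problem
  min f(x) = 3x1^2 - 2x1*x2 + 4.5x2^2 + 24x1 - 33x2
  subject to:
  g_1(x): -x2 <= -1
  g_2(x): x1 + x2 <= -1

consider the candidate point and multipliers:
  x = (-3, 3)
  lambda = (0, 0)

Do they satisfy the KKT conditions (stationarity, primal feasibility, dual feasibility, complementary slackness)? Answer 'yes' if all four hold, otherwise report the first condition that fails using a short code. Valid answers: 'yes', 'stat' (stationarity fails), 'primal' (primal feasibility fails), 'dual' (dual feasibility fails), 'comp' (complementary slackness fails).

Gradient of f: grad f(x) = Q x + c = (0, 0)
Constraint values g_i(x) = a_i^T x - b_i:
  g_1((-3, 3)) = -2
  g_2((-3, 3)) = 1
Stationarity residual: grad f(x) + sum_i lambda_i a_i = (0, 0)
  -> stationarity OK
Primal feasibility (all g_i <= 0): FAILS
Dual feasibility (all lambda_i >= 0): OK
Complementary slackness (lambda_i * g_i(x) = 0 for all i): OK

Verdict: the first failing condition is primal_feasibility -> primal.

primal


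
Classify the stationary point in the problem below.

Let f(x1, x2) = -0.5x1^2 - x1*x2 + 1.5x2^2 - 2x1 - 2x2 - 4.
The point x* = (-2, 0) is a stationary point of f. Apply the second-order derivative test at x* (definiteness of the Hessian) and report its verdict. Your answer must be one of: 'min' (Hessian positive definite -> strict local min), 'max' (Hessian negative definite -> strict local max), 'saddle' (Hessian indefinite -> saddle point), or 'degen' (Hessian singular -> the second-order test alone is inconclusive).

Compute the Hessian H = grad^2 f:
  H = [[-1, -1], [-1, 3]]
Verify stationarity: grad f(x*) = H x* + g = (0, 0).
Eigenvalues of H: -1.2361, 3.2361.
Eigenvalues have mixed signs, so H is indefinite -> x* is a saddle point.

saddle


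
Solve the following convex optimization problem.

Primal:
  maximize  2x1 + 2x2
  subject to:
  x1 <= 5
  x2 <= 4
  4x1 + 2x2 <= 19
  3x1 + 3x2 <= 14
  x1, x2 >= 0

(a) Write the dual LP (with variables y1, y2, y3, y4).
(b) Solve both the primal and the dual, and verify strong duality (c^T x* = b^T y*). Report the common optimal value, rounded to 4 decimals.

The standard primal-dual pair for 'max c^T x s.t. A x <= b, x >= 0' is:
  Dual:  min b^T y  s.t.  A^T y >= c,  y >= 0.

So the dual LP is:
  minimize  5y1 + 4y2 + 19y3 + 14y4
  subject to:
    y1 + 4y3 + 3y4 >= 2
    y2 + 2y3 + 3y4 >= 2
    y1, y2, y3, y4 >= 0

Solving the primal: x* = (4.6667, 0).
  primal value c^T x* = 9.3333.
Solving the dual: y* = (0, 0, 0, 0.6667).
  dual value b^T y* = 9.3333.
Strong duality: c^T x* = b^T y*. Confirmed.

9.3333


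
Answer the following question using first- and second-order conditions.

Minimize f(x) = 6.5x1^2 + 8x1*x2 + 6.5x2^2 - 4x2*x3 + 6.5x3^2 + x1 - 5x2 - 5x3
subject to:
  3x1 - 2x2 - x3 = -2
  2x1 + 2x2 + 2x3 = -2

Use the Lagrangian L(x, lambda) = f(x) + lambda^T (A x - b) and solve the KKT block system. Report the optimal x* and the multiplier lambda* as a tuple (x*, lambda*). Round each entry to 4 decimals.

Form the Lagrangian:
  L(x, lambda) = (1/2) x^T Q x + c^T x + lambda^T (A x - b)
Stationarity (grad_x L = 0): Q x + c + A^T lambda = 0.
Primal feasibility: A x = b.

This gives the KKT block system:
  [ Q   A^T ] [ x     ]   [-c ]
  [ A    0  ] [ lambda ] = [ b ]

Solving the linear system:
  x*      = (-0.7403, 0.039, -0.2987)
  lambda* = (-0.1818, 4.4286)
  f(x*)   = 4.526

x* = (-0.7403, 0.039, -0.2987), lambda* = (-0.1818, 4.4286)


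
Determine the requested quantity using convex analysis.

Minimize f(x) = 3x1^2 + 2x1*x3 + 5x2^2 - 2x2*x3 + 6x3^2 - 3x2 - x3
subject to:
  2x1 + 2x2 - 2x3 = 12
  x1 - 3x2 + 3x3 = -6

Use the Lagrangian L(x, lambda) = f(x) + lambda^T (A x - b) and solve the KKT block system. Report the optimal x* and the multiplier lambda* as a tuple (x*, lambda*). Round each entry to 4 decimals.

Form the Lagrangian:
  L(x, lambda) = (1/2) x^T Q x + c^T x + lambda^T (A x - b)
Stationarity (grad_x L = 0): Q x + c + A^T lambda = 0.
Primal feasibility: A x = b.

This gives the KKT block system:
  [ Q   A^T ] [ x     ]   [-c ]
  [ A    0  ] [ lambda ] = [ b ]

Solving the linear system:
  x*      = (3, 1.5556, -1.4444)
  lambda* = (-7.5972, 0.0833)
  f(x*)   = 44.2222

x* = (3, 1.5556, -1.4444), lambda* = (-7.5972, 0.0833)


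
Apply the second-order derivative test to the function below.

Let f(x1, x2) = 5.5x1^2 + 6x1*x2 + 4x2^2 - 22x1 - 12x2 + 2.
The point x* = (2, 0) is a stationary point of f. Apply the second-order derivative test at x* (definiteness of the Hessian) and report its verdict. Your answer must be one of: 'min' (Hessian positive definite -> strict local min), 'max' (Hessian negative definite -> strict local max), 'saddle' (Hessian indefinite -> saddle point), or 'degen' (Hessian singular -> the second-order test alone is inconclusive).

Compute the Hessian H = grad^2 f:
  H = [[11, 6], [6, 8]]
Verify stationarity: grad f(x*) = H x* + g = (0, 0).
Eigenvalues of H: 3.3153, 15.6847.
Both eigenvalues > 0, so H is positive definite -> x* is a strict local min.

min


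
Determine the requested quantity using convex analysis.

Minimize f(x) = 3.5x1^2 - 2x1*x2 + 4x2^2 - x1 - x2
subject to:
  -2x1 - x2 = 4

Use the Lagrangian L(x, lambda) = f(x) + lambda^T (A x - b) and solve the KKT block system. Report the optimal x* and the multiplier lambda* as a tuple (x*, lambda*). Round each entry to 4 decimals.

Form the Lagrangian:
  L(x, lambda) = (1/2) x^T Q x + c^T x + lambda^T (A x - b)
Stationarity (grad_x L = 0): Q x + c + A^T lambda = 0.
Primal feasibility: A x = b.

This gives the KKT block system:
  [ Q   A^T ] [ x     ]   [-c ]
  [ A    0  ] [ lambda ] = [ b ]

Solving the linear system:
  x*      = (-1.5532, -0.8936)
  lambda* = (-5.0426)
  f(x*)   = 11.3085

x* = (-1.5532, -0.8936), lambda* = (-5.0426)


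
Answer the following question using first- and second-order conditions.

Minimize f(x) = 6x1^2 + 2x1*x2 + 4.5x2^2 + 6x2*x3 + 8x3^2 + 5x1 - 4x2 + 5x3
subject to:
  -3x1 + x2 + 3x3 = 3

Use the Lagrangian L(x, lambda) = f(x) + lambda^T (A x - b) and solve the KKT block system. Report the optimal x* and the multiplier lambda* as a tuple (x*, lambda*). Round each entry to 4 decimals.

Form the Lagrangian:
  L(x, lambda) = (1/2) x^T Q x + c^T x + lambda^T (A x - b)
Stationarity (grad_x L = 0): Q x + c + A^T lambda = 0.
Primal feasibility: A x = b.

This gives the KKT block system:
  [ Q   A^T ] [ x     ]   [-c ]
  [ A    0  ] [ lambda ] = [ b ]

Solving the linear system:
  x*      = (-1.0377, 1.146, -0.4197)
  lambda* = (-1.7202)
  f(x*)   = -3.3552

x* = (-1.0377, 1.146, -0.4197), lambda* = (-1.7202)


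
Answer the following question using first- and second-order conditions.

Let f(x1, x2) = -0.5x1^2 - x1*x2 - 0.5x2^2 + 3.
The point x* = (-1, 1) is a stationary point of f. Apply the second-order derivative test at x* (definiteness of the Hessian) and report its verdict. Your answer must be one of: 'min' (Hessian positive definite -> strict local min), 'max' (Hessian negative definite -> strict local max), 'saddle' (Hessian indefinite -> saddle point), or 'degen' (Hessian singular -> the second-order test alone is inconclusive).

Compute the Hessian H = grad^2 f:
  H = [[-1, -1], [-1, -1]]
Verify stationarity: grad f(x*) = H x* + g = (0, 0).
Eigenvalues of H: -2, 0.
H has a zero eigenvalue (singular; negative semidefinite but not definite), so H is neither positive definite, negative definite, nor indefinite. The second-order test alone is inconclusive -> degen.
(Indeed, f is constant along the null direction of H through x*, so x* is not a strict local extremum.)

degen


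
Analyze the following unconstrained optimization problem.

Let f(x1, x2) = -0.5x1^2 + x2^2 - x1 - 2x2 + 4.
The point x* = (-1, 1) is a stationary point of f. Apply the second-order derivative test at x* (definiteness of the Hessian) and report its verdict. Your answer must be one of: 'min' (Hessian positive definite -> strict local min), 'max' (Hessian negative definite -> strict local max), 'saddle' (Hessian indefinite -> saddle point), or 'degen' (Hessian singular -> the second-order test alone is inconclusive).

Compute the Hessian H = grad^2 f:
  H = [[-1, 0], [0, 2]]
Verify stationarity: grad f(x*) = H x* + g = (0, 0).
Eigenvalues of H: -1, 2.
Eigenvalues have mixed signs, so H is indefinite -> x* is a saddle point.

saddle


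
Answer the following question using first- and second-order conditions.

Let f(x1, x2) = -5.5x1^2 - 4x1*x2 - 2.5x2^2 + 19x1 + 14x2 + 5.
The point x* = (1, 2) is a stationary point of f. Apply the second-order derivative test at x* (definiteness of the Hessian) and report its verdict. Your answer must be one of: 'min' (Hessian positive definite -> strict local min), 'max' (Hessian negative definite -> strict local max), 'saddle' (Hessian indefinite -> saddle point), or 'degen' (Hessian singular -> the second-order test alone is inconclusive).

Compute the Hessian H = grad^2 f:
  H = [[-11, -4], [-4, -5]]
Verify stationarity: grad f(x*) = H x* + g = (0, 0).
Eigenvalues of H: -13, -3.
Both eigenvalues < 0, so H is negative definite -> x* is a strict local max.

max


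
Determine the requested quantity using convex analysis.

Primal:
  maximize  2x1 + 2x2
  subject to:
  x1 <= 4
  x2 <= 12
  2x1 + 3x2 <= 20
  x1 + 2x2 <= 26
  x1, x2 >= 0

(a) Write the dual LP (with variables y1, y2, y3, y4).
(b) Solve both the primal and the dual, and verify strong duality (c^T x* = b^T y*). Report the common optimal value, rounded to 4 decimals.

The standard primal-dual pair for 'max c^T x s.t. A x <= b, x >= 0' is:
  Dual:  min b^T y  s.t.  A^T y >= c,  y >= 0.

So the dual LP is:
  minimize  4y1 + 12y2 + 20y3 + 26y4
  subject to:
    y1 + 2y3 + y4 >= 2
    y2 + 3y3 + 2y4 >= 2
    y1, y2, y3, y4 >= 0

Solving the primal: x* = (4, 4).
  primal value c^T x* = 16.
Solving the dual: y* = (0.6667, 0, 0.6667, 0).
  dual value b^T y* = 16.
Strong duality: c^T x* = b^T y*. Confirmed.

16


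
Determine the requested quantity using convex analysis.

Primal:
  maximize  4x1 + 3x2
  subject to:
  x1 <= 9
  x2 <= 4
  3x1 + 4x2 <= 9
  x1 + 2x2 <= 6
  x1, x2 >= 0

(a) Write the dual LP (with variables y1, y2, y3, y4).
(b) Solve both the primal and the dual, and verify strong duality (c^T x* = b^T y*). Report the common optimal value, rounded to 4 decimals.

The standard primal-dual pair for 'max c^T x s.t. A x <= b, x >= 0' is:
  Dual:  min b^T y  s.t.  A^T y >= c,  y >= 0.

So the dual LP is:
  minimize  9y1 + 4y2 + 9y3 + 6y4
  subject to:
    y1 + 3y3 + y4 >= 4
    y2 + 4y3 + 2y4 >= 3
    y1, y2, y3, y4 >= 0

Solving the primal: x* = (3, 0).
  primal value c^T x* = 12.
Solving the dual: y* = (0, 0, 1.3333, 0).
  dual value b^T y* = 12.
Strong duality: c^T x* = b^T y*. Confirmed.

12


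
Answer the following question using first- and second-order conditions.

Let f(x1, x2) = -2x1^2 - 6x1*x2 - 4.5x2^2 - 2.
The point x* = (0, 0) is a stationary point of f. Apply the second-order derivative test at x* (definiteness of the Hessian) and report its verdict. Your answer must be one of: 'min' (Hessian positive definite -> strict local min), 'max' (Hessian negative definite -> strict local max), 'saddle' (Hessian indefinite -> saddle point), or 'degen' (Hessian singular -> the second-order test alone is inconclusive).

Compute the Hessian H = grad^2 f:
  H = [[-4, -6], [-6, -9]]
Verify stationarity: grad f(x*) = H x* + g = (0, 0).
Eigenvalues of H: -13, 0.
H has a zero eigenvalue (singular; negative semidefinite but not definite), so H is neither positive definite, negative definite, nor indefinite. The second-order test alone is inconclusive -> degen.
(Indeed, f is constant along the null direction of H through x*, so x* is not a strict local extremum.)

degen


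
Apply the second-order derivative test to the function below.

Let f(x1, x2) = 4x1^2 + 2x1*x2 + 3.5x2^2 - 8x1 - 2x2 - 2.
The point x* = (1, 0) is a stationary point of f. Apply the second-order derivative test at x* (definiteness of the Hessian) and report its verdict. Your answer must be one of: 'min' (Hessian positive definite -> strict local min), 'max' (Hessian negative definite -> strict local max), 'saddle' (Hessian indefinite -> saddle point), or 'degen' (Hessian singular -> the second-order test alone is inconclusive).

Compute the Hessian H = grad^2 f:
  H = [[8, 2], [2, 7]]
Verify stationarity: grad f(x*) = H x* + g = (0, 0).
Eigenvalues of H: 5.4384, 9.5616.
Both eigenvalues > 0, so H is positive definite -> x* is a strict local min.

min


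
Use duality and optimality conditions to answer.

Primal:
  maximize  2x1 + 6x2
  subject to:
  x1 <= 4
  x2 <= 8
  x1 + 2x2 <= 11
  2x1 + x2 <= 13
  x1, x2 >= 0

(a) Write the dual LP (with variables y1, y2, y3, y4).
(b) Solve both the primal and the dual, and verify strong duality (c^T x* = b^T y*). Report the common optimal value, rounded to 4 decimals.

The standard primal-dual pair for 'max c^T x s.t. A x <= b, x >= 0' is:
  Dual:  min b^T y  s.t.  A^T y >= c,  y >= 0.

So the dual LP is:
  minimize  4y1 + 8y2 + 11y3 + 13y4
  subject to:
    y1 + y3 + 2y4 >= 2
    y2 + 2y3 + y4 >= 6
    y1, y2, y3, y4 >= 0

Solving the primal: x* = (0, 5.5).
  primal value c^T x* = 33.
Solving the dual: y* = (0, 0, 3, 0).
  dual value b^T y* = 33.
Strong duality: c^T x* = b^T y*. Confirmed.

33


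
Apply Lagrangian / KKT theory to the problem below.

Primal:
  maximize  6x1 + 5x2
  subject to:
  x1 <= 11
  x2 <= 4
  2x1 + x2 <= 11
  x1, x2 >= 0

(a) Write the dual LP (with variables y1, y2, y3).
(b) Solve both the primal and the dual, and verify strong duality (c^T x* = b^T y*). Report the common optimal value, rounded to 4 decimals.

The standard primal-dual pair for 'max c^T x s.t. A x <= b, x >= 0' is:
  Dual:  min b^T y  s.t.  A^T y >= c,  y >= 0.

So the dual LP is:
  minimize  11y1 + 4y2 + 11y3
  subject to:
    y1 + 2y3 >= 6
    y2 + y3 >= 5
    y1, y2, y3 >= 0

Solving the primal: x* = (3.5, 4).
  primal value c^T x* = 41.
Solving the dual: y* = (0, 2, 3).
  dual value b^T y* = 41.
Strong duality: c^T x* = b^T y*. Confirmed.

41


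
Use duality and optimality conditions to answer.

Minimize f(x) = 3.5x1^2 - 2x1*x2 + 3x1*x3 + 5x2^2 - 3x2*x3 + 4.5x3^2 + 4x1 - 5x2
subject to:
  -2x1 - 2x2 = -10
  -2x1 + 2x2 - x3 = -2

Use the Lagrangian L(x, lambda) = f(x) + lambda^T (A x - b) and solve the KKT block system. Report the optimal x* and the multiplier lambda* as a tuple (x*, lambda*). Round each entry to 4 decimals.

Form the Lagrangian:
  L(x, lambda) = (1/2) x^T Q x + c^T x + lambda^T (A x - b)
Stationarity (grad_x L = 0): Q x + c + A^T lambda = 0.
Primal feasibility: A x = b.

This gives the KKT block system:
  [ Q   A^T ] [ x     ]   [-c ]
  [ A    0  ] [ lambda ] = [ b ]

Solving the linear system:
  x*      = (3, 2, 0)
  lambda* = (7.5, 3)
  f(x*)   = 41.5

x* = (3, 2, 0), lambda* = (7.5, 3)


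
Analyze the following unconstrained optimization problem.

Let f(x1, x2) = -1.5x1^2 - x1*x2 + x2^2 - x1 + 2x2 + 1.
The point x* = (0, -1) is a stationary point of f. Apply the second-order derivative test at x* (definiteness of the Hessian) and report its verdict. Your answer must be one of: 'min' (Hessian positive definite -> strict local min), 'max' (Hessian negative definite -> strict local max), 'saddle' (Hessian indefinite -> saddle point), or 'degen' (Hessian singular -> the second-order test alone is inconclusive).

Compute the Hessian H = grad^2 f:
  H = [[-3, -1], [-1, 2]]
Verify stationarity: grad f(x*) = H x* + g = (0, 0).
Eigenvalues of H: -3.1926, 2.1926.
Eigenvalues have mixed signs, so H is indefinite -> x* is a saddle point.

saddle


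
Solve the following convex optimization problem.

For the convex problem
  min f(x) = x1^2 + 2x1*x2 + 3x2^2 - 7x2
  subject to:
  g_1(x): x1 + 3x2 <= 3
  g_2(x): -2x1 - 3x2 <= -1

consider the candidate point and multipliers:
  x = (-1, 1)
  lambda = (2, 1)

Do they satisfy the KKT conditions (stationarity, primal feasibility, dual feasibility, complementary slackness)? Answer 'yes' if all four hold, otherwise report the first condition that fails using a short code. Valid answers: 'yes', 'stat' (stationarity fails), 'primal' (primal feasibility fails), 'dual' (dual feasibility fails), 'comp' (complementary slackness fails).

Gradient of f: grad f(x) = Q x + c = (0, -3)
Constraint values g_i(x) = a_i^T x - b_i:
  g_1((-1, 1)) = -1
  g_2((-1, 1)) = 0
Stationarity residual: grad f(x) + sum_i lambda_i a_i = (0, 0)
  -> stationarity OK
Primal feasibility (all g_i <= 0): OK
Dual feasibility (all lambda_i >= 0): OK
Complementary slackness (lambda_i * g_i(x) = 0 for all i): FAILS

Verdict: the first failing condition is complementary_slackness -> comp.

comp


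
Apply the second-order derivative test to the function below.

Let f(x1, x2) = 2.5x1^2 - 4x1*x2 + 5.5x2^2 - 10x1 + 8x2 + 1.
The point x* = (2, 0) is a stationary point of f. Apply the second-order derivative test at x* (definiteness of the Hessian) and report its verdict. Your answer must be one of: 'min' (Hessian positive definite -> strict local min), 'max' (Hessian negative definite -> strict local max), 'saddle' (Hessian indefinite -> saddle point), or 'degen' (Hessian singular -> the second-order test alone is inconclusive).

Compute the Hessian H = grad^2 f:
  H = [[5, -4], [-4, 11]]
Verify stationarity: grad f(x*) = H x* + g = (0, 0).
Eigenvalues of H: 3, 13.
Both eigenvalues > 0, so H is positive definite -> x* is a strict local min.

min


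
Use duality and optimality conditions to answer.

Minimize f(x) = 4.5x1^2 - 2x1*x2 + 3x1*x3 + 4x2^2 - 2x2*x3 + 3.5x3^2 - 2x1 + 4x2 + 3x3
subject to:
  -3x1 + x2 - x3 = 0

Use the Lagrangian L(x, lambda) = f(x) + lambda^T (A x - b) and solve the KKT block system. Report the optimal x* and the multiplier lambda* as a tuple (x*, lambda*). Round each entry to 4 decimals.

Form the Lagrangian:
  L(x, lambda) = (1/2) x^T Q x + c^T x + lambda^T (A x - b)
Stationarity (grad_x L = 0): Q x + c + A^T lambda = 0.
Primal feasibility: A x = b.

This gives the KKT block system:
  [ Q   A^T ] [ x     ]   [-c ]
  [ A    0  ] [ lambda ] = [ b ]

Solving the linear system:
  x*      = (0.0578, -0.5628, -0.7362)
  lambda* = (-0.8543)
  f(x*)   = -2.2877

x* = (0.0578, -0.5628, -0.7362), lambda* = (-0.8543)


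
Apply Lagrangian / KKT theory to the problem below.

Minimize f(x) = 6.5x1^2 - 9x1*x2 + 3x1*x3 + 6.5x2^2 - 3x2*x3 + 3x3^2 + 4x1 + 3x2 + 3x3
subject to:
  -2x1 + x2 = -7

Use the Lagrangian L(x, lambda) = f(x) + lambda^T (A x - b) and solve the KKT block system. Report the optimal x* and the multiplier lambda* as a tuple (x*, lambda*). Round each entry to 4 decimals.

Form the Lagrangian:
  L(x, lambda) = (1/2) x^T Q x + c^T x + lambda^T (A x - b)
Stationarity (grad_x L = 0): Q x + c + A^T lambda = 0.
Primal feasibility: A x = b.

This gives the KKT block system:
  [ Q   A^T ] [ x     ]   [-c ]
  [ A    0  ] [ lambda ] = [ b ]

Solving the linear system:
  x*      = (3.5273, 0.0545, -2.2364)
  lambda* = (21.3273)
  f(x*)   = 78.4273

x* = (3.5273, 0.0545, -2.2364), lambda* = (21.3273)


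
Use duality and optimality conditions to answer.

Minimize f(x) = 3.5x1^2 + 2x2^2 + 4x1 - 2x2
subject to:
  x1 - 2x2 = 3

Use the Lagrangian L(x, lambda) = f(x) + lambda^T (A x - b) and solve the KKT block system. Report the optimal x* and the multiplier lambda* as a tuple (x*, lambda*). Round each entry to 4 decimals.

Form the Lagrangian:
  L(x, lambda) = (1/2) x^T Q x + c^T x + lambda^T (A x - b)
Stationarity (grad_x L = 0): Q x + c + A^T lambda = 0.
Primal feasibility: A x = b.

This gives the KKT block system:
  [ Q   A^T ] [ x     ]   [-c ]
  [ A    0  ] [ lambda ] = [ b ]

Solving the linear system:
  x*      = (0, -1.5)
  lambda* = (-4)
  f(x*)   = 7.5

x* = (0, -1.5), lambda* = (-4)


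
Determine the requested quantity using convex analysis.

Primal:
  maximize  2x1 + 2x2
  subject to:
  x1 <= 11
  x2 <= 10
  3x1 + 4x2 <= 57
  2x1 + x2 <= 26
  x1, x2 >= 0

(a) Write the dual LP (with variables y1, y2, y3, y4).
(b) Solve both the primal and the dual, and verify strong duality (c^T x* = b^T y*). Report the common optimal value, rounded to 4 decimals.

The standard primal-dual pair for 'max c^T x s.t. A x <= b, x >= 0' is:
  Dual:  min b^T y  s.t.  A^T y >= c,  y >= 0.

So the dual LP is:
  minimize  11y1 + 10y2 + 57y3 + 26y4
  subject to:
    y1 + 3y3 + 2y4 >= 2
    y2 + 4y3 + y4 >= 2
    y1, y2, y3, y4 >= 0

Solving the primal: x* = (9.4, 7.2).
  primal value c^T x* = 33.2.
Solving the dual: y* = (0, 0, 0.4, 0.4).
  dual value b^T y* = 33.2.
Strong duality: c^T x* = b^T y*. Confirmed.

33.2


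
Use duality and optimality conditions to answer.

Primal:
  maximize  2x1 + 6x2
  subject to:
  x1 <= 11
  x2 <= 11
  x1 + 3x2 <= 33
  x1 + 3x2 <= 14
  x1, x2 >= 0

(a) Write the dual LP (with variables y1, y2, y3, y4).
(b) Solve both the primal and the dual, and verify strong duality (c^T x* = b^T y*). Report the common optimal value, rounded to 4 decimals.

The standard primal-dual pair for 'max c^T x s.t. A x <= b, x >= 0' is:
  Dual:  min b^T y  s.t.  A^T y >= c,  y >= 0.

So the dual LP is:
  minimize  11y1 + 11y2 + 33y3 + 14y4
  subject to:
    y1 + y3 + y4 >= 2
    y2 + 3y3 + 3y4 >= 6
    y1, y2, y3, y4 >= 0

Solving the primal: x* = (0, 4.6667).
  primal value c^T x* = 28.
Solving the dual: y* = (0, 0, 0, 2).
  dual value b^T y* = 28.
Strong duality: c^T x* = b^T y*. Confirmed.

28


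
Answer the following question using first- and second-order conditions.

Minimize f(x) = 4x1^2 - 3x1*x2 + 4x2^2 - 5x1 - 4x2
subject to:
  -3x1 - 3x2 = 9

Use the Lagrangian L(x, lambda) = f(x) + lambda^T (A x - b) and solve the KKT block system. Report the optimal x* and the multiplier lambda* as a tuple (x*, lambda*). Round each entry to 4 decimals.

Form the Lagrangian:
  L(x, lambda) = (1/2) x^T Q x + c^T x + lambda^T (A x - b)
Stationarity (grad_x L = 0): Q x + c + A^T lambda = 0.
Primal feasibility: A x = b.

This gives the KKT block system:
  [ Q   A^T ] [ x     ]   [-c ]
  [ A    0  ] [ lambda ] = [ b ]

Solving the linear system:
  x*      = (-1.4545, -1.5455)
  lambda* = (-4)
  f(x*)   = 24.7273

x* = (-1.4545, -1.5455), lambda* = (-4)


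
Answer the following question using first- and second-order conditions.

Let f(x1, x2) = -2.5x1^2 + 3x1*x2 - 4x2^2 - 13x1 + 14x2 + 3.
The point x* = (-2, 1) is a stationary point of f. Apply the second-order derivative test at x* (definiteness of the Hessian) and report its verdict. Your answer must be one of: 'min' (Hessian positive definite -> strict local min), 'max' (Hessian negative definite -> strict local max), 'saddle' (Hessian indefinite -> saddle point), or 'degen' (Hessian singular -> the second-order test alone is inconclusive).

Compute the Hessian H = grad^2 f:
  H = [[-5, 3], [3, -8]]
Verify stationarity: grad f(x*) = H x* + g = (0, 0).
Eigenvalues of H: -9.8541, -3.1459.
Both eigenvalues < 0, so H is negative definite -> x* is a strict local max.

max


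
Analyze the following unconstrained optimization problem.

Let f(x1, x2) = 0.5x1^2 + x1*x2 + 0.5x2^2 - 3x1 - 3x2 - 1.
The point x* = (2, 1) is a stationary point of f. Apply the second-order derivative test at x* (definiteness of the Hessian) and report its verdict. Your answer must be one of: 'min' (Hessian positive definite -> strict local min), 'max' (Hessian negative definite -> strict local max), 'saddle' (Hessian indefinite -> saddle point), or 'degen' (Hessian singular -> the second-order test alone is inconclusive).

Compute the Hessian H = grad^2 f:
  H = [[1, 1], [1, 1]]
Verify stationarity: grad f(x*) = H x* + g = (0, 0).
Eigenvalues of H: 0, 2.
H has a zero eigenvalue (singular; positive semidefinite but not definite), so H is neither positive definite, negative definite, nor indefinite. The second-order test alone is inconclusive -> degen.
(Indeed, f is constant along the null direction of H through x*, so x* is not a strict local extremum.)

degen


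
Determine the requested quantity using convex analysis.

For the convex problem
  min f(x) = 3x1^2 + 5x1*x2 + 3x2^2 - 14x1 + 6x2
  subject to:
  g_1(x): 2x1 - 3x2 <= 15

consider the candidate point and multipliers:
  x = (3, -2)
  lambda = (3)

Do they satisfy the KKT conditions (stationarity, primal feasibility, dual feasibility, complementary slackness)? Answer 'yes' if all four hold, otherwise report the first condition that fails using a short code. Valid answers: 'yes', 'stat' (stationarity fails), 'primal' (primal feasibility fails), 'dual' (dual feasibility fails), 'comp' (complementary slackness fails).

Gradient of f: grad f(x) = Q x + c = (-6, 9)
Constraint values g_i(x) = a_i^T x - b_i:
  g_1((3, -2)) = -3
Stationarity residual: grad f(x) + sum_i lambda_i a_i = (0, 0)
  -> stationarity OK
Primal feasibility (all g_i <= 0): OK
Dual feasibility (all lambda_i >= 0): OK
Complementary slackness (lambda_i * g_i(x) = 0 for all i): FAILS

Verdict: the first failing condition is complementary_slackness -> comp.

comp


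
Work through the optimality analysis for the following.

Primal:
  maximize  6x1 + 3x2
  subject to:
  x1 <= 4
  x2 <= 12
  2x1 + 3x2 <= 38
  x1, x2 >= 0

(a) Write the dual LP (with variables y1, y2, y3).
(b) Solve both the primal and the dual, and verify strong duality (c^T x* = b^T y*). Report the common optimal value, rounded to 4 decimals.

The standard primal-dual pair for 'max c^T x s.t. A x <= b, x >= 0' is:
  Dual:  min b^T y  s.t.  A^T y >= c,  y >= 0.

So the dual LP is:
  minimize  4y1 + 12y2 + 38y3
  subject to:
    y1 + 2y3 >= 6
    y2 + 3y3 >= 3
    y1, y2, y3 >= 0

Solving the primal: x* = (4, 10).
  primal value c^T x* = 54.
Solving the dual: y* = (4, 0, 1).
  dual value b^T y* = 54.
Strong duality: c^T x* = b^T y*. Confirmed.

54


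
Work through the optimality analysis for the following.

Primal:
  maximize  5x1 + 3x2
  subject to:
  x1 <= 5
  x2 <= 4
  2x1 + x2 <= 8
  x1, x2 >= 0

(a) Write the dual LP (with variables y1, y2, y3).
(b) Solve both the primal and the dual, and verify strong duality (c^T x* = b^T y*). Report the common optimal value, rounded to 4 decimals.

The standard primal-dual pair for 'max c^T x s.t. A x <= b, x >= 0' is:
  Dual:  min b^T y  s.t.  A^T y >= c,  y >= 0.

So the dual LP is:
  minimize  5y1 + 4y2 + 8y3
  subject to:
    y1 + 2y3 >= 5
    y2 + y3 >= 3
    y1, y2, y3 >= 0

Solving the primal: x* = (2, 4).
  primal value c^T x* = 22.
Solving the dual: y* = (0, 0.5, 2.5).
  dual value b^T y* = 22.
Strong duality: c^T x* = b^T y*. Confirmed.

22


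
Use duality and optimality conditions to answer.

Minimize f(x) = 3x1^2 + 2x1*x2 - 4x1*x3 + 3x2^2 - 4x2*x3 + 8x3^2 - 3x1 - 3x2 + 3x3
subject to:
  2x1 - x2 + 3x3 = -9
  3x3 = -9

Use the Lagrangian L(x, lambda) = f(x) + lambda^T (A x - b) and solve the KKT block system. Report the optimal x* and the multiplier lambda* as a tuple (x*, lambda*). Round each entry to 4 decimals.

Form the Lagrangian:
  L(x, lambda) = (1/2) x^T Q x + c^T x + lambda^T (A x - b)
Stationarity (grad_x L = 0): Q x + c + A^T lambda = 0.
Primal feasibility: A x = b.

This gives the KKT block system:
  [ Q   A^T ] [ x     ]   [-c ]
  [ A    0  ] [ lambda ] = [ b ]

Solving the linear system:
  x*      = (-0.7105, -1.4211, -3)
  lambda* = (-0.9474, 13.1053)
  f(x*)   = 53.4079

x* = (-0.7105, -1.4211, -3), lambda* = (-0.9474, 13.1053)


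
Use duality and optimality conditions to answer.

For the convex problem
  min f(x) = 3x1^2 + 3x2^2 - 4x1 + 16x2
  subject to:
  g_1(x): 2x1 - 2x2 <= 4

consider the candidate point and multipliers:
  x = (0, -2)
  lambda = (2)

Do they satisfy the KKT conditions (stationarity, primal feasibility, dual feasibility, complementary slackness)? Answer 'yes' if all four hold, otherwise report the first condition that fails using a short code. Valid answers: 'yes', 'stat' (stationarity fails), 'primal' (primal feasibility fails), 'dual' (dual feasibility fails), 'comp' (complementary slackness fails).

Gradient of f: grad f(x) = Q x + c = (-4, 4)
Constraint values g_i(x) = a_i^T x - b_i:
  g_1((0, -2)) = 0
Stationarity residual: grad f(x) + sum_i lambda_i a_i = (0, 0)
  -> stationarity OK
Primal feasibility (all g_i <= 0): OK
Dual feasibility (all lambda_i >= 0): OK
Complementary slackness (lambda_i * g_i(x) = 0 for all i): OK

Verdict: yes, KKT holds.

yes


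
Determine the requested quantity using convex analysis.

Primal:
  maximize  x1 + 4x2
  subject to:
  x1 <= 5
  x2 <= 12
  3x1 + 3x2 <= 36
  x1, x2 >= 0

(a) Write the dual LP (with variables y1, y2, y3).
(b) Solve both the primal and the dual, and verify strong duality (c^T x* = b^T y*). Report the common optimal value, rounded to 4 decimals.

The standard primal-dual pair for 'max c^T x s.t. A x <= b, x >= 0' is:
  Dual:  min b^T y  s.t.  A^T y >= c,  y >= 0.

So the dual LP is:
  minimize  5y1 + 12y2 + 36y3
  subject to:
    y1 + 3y3 >= 1
    y2 + 3y3 >= 4
    y1, y2, y3 >= 0

Solving the primal: x* = (0, 12).
  primal value c^T x* = 48.
Solving the dual: y* = (0, 0, 1.3333).
  dual value b^T y* = 48.
Strong duality: c^T x* = b^T y*. Confirmed.

48


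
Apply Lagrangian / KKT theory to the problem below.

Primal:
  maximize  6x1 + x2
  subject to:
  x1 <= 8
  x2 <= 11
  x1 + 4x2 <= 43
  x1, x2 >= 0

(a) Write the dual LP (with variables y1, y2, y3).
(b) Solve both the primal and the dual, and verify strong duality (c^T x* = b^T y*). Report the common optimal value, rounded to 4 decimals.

The standard primal-dual pair for 'max c^T x s.t. A x <= b, x >= 0' is:
  Dual:  min b^T y  s.t.  A^T y >= c,  y >= 0.

So the dual LP is:
  minimize  8y1 + 11y2 + 43y3
  subject to:
    y1 + y3 >= 6
    y2 + 4y3 >= 1
    y1, y2, y3 >= 0

Solving the primal: x* = (8, 8.75).
  primal value c^T x* = 56.75.
Solving the dual: y* = (5.75, 0, 0.25).
  dual value b^T y* = 56.75.
Strong duality: c^T x* = b^T y*. Confirmed.

56.75
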